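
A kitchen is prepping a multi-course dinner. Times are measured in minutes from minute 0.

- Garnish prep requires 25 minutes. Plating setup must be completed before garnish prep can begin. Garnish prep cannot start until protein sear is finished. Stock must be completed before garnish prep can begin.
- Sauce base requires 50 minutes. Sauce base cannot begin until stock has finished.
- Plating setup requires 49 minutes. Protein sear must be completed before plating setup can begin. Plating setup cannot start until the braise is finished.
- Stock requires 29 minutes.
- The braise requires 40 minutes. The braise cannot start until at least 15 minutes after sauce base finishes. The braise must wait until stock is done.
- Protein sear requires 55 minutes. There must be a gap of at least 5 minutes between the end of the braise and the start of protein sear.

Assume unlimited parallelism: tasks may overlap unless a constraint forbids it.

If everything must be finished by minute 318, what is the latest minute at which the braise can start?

Garnish prep has no dependents, so it just needs to finish by minute 318. Starting by 318 − 25 = minute 293 achieves that.
Since garnish prep (must start by minute 293) depends on it, plating setup must finish by minute 293. Backing off its 49-minute duration gives a latest start of minute 244.
Protein sear feeds plating setup (must start by minute 244); garnish prep (must start by minute 293). Taking the minimum, protein sear must finish by minute 244 and start by 244 − 55 = minute 189.
The braise has several dependents: protein sear (must start by minute 189, minus 5-minute gap → minute 184); plating setup (must start by minute 244). The earliest of those limits is minute 184, so the braise must start by 184 − 40 = minute 144.

144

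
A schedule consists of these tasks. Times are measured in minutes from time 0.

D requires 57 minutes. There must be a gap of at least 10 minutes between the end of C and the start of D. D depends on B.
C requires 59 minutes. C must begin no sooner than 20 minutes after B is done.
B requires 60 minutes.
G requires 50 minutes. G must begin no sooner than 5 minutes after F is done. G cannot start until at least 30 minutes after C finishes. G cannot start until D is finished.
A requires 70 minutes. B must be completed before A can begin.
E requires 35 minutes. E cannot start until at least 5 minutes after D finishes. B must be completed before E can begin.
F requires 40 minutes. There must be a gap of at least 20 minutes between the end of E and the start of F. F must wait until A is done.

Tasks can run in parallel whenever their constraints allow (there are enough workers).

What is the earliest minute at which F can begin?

266

Nothing blocks B, so it runs from minute 0 to minute 60.
C cannot begin until B (finishes minute 60, plus 20-minute gap → minute 80). It runs from minute 80 to 80 + 59 = minute 139.
D needs all of C (finishes minute 139, plus 10-minute gap → minute 149); B (finishes minute 60). That puts its earliest start at minute 149; it finishes at 149 + 57 = minute 206.
E needs all of D (finishes minute 206, plus 5-minute gap → minute 211); B (finishes minute 60). That puts its earliest start at minute 211; it finishes at 211 + 35 = minute 246.
After B (finishes minute 60), A can start at minute 60 and finishes at minute 130.
F waits on E (finishes minute 246, plus 20-minute gap → minute 266); A (finishes minute 130). The latest of these is minute 266, which is the earliest F can start.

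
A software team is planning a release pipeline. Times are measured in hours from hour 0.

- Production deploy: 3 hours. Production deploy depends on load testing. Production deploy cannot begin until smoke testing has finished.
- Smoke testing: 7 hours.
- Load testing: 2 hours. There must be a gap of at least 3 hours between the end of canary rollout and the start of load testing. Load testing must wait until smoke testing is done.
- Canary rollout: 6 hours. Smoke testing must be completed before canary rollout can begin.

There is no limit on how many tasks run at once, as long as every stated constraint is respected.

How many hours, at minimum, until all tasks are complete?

21

Smoke testing can start immediately at hour 0; it finishes at hour 7.
Canary rollout cannot begin until smoke testing (finishes hour 7). It runs from hour 7 to 7 + 6 = hour 13.
For load testing: canary rollout (finishes hour 13, plus 3-hour gap → hour 16); smoke testing (finishes hour 7). Taking the maximum gives a start of hour 16, and it finishes at 16 + 2 = hour 18.
Production deploy cannot start until load testing (finishes hour 18); smoke testing (finishes hour 7). The controlling bound is hour 18, so production deploy finishes at 18 + 3 = hour 21.
All tasks are finished once the last one completes. Finish times: Smoke testing at 7, Canary rollout at 13, Load testing at 18, Production deploy at 21. The latest is hour 21.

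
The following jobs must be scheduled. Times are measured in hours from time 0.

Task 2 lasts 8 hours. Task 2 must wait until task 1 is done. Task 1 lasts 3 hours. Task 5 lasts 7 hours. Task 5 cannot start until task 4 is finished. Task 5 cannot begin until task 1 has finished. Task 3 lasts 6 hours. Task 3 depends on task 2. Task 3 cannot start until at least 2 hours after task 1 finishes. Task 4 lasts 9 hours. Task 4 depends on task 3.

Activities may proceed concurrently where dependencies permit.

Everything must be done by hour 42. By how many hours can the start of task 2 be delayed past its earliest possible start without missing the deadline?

Nothing blocks task 1, so it runs from hour 0 to hour 3.
After task 1 (finishes hour 3), task 2 can start at hour 3 and finishes at hour 11.

Working backward from the deadline:
To finish by hour 42, task 5 (duration 7) must start no later than hour 35.
Since task 5 (must start by hour 35) depends on it, task 4 must finish by hour 35. Backing off its 9-hour duration gives a latest start of hour 26.
Task 3 must finish before task 4 (must start by hour 26). With a 6-hour duration, task 3 must start by 26 − 6 = hour 20.
Task 2 has to be done before task 3 (must start by hour 20). That means finishing by hour 20, i.e. starting by 20 − 8 = hour 12.
So task 2 can start as early as hour 3 and as late as hour 12, giving 12 − 3 = 9 hours of slack.

9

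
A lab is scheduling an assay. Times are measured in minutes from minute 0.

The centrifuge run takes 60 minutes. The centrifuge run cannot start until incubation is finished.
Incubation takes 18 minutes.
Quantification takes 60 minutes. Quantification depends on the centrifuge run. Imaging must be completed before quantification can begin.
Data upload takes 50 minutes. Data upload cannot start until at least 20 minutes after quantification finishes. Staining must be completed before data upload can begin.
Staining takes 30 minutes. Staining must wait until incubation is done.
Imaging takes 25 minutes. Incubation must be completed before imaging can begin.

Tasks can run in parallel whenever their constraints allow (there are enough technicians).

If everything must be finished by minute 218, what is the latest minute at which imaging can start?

63

Data upload has no dependents, so it just needs to finish by minute 218. Starting by 218 − 50 = minute 168 achieves that.
Quantification has to be done before data upload (must start by minute 168, minus 20-minute gap → minute 148). That means finishing by minute 148, i.e. starting by 148 − 60 = minute 88.
Since quantification (must start by minute 88) depends on it, imaging must finish by minute 88. Backing off its 25-minute duration gives a latest start of minute 63.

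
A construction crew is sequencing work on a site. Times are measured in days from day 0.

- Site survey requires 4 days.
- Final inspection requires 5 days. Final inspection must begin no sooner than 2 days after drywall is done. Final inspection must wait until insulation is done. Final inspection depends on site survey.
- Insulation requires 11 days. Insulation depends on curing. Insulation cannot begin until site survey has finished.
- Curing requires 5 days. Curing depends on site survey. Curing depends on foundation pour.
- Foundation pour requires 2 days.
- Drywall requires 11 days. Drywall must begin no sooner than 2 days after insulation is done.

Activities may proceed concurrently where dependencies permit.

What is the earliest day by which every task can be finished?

Foundation pour has no prerequisites, so it starts at day 0 and finishes at day 2.
Site survey has no prerequisites, so it starts at day 0 and finishes at day 4.
For curing: site survey (finishes day 4); foundation pour (finishes day 2). Taking the maximum gives a start of day 4, and it finishes at 4 + 5 = day 9.
Insulation needs all of curing (finishes day 9); site survey (finishes day 4). That puts its earliest start at day 9; it finishes at 9 + 11 = day 20.
After insulation (finishes day 20, plus 2-day gap → day 22), drywall can start at day 22 and finishes at day 33.
Final inspection has to wait for drywall (finishes day 33, plus 2-day gap → day 35); insulation (finishes day 20); site survey (finishes day 4). The latest of these is day 35, so final inspection runs day 35 to 35 + 5 = day 40.
All tasks are finished once the last one completes. Finish times: Site survey at 4, Foundation pour at 2, Curing at 9, Insulation at 20, Drywall at 33, Final inspection at 40. The latest is day 40.

40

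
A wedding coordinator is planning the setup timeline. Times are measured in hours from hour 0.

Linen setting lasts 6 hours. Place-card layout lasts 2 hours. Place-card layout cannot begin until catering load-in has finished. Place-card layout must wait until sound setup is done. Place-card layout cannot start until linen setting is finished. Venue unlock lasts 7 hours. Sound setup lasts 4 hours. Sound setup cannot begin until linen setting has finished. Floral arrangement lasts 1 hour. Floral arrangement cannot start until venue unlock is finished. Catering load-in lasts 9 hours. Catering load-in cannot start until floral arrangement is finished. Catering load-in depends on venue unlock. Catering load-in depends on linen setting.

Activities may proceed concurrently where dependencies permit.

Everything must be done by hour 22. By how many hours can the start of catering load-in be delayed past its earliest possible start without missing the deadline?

Linen setting can start immediately at hour 0; it finishes at hour 6.
Venue unlock can start immediately at hour 0; it finishes at hour 7.
Floral arrangement waits on venue unlock (finishes hour 7), so it starts at hour 7 and finishes at 7 + 1 = hour 8.
Catering load-in needs all of floral arrangement (finishes hour 8); venue unlock (finishes hour 7); linen setting (finishes hour 6). That puts its earliest start at hour 8; it finishes at 8 + 9 = hour 17.

Working backward from the deadline:
Place-card layout must finish by hour 22; it takes 2 hours, so it must start by 22 − 2 = hour 20.
Catering load-in must finish before place-card layout (must start by hour 20). With a 9-hour duration, catering load-in must start by 20 − 9 = hour 11.
So catering load-in can start as early as hour 8 and as late as hour 11, giving 11 − 8 = 3 hours of slack.

3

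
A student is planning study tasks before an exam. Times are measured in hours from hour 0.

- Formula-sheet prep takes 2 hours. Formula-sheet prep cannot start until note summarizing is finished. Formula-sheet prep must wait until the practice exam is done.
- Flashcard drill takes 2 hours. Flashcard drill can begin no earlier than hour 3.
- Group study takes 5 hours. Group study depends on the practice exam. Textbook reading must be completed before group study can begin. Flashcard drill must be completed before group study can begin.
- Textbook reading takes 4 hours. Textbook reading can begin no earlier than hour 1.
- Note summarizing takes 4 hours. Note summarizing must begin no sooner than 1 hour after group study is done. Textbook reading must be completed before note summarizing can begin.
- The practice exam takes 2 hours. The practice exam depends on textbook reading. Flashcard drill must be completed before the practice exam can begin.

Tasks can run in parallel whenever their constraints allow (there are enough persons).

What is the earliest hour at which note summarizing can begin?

Flashcard drill cannot begin until its own release at hour 3. It runs from hour 3 to 3 + 2 = hour 5.
Textbook reading waits on its own release at hour 1, so it starts at hour 1 and finishes at 1 + 4 = hour 5.
For the practice exam: textbook reading (finishes hour 5); flashcard drill (finishes hour 5). Taking the maximum gives a start of hour 5, and it finishes at 5 + 2 = hour 7.
Group study has to wait for the practice exam (finishes hour 7); textbook reading (finishes hour 5); flashcard drill (finishes hour 5). The latest of these is hour 7, so group study runs hour 7 to 7 + 5 = hour 12.
Note summarizing waits on group study (finishes hour 12, plus 1-hour gap → hour 13); textbook reading (finishes hour 5). The latest of these is hour 13, which is the earliest note summarizing can start.

13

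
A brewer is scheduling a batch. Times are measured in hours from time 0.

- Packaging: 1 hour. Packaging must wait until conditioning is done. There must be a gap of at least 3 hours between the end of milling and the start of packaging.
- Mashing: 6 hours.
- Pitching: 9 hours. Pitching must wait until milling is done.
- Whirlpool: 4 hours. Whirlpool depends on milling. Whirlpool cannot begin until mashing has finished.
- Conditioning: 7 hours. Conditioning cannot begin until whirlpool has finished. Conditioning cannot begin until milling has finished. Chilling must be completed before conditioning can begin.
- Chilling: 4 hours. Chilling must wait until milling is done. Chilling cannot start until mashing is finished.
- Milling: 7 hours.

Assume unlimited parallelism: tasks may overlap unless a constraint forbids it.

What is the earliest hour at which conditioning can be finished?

18

Mashing can start immediately at hour 0; it finishes at hour 6.
Milling has no prerequisites, so it starts at hour 0 and finishes at hour 7.
Chilling needs all of milling (finishes hour 7); mashing (finishes hour 6). That puts its earliest start at hour 7; it finishes at 7 + 4 = hour 11.
Whirlpool needs all of milling (finishes hour 7); mashing (finishes hour 6). That puts its earliest start at hour 7; it finishes at 7 + 4 = hour 11.
Conditioning has to wait for whirlpool (finishes hour 11); milling (finishes hour 7); chilling (finishes hour 11). The latest of these is hour 11, so conditioning runs hour 11 to 11 + 7 = hour 18.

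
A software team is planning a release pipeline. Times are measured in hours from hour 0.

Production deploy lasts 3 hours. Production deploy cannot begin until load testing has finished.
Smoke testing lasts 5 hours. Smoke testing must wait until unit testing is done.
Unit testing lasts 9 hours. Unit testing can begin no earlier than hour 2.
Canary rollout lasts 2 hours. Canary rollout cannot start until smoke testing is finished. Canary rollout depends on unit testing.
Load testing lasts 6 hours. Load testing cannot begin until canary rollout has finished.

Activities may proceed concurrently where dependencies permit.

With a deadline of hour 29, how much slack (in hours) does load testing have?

2

Unit testing cannot begin until its own release at hour 2. It runs from hour 2 to 2 + 9 = hour 11.
After unit testing (finishes hour 11), smoke testing can start at hour 11 and finishes at hour 16.
For canary rollout: smoke testing (finishes hour 16); unit testing (finishes hour 11). Taking the maximum gives a start of hour 16, and it finishes at 16 + 2 = hour 18.
Load testing cannot begin until canary rollout (finishes hour 18). It runs from hour 18 to 18 + 6 = hour 24.

Working backward from the deadline:
Production deploy has no dependents, so it just needs to finish by hour 29. Starting by 29 − 3 = hour 26 achieves that.
Load testing must finish before production deploy (must start by hour 26). With a 6-hour duration, load testing must start by 26 − 6 = hour 20.
So load testing can start as early as hour 18 and as late as hour 20, giving 20 − 18 = 2 hours of slack.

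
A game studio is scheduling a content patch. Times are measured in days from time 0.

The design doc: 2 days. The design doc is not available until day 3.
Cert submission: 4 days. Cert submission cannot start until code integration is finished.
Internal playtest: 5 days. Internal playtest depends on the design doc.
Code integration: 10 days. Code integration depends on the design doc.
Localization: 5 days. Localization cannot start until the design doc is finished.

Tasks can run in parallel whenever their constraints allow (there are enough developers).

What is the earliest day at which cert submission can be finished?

19

After its own release at day 3, the design doc can start at day 3 and finishes at day 5.
After the design doc (finishes day 5), code integration can start at day 5 and finishes at day 15.
After code integration (finishes day 15), cert submission can start at day 15 and finishes at day 19.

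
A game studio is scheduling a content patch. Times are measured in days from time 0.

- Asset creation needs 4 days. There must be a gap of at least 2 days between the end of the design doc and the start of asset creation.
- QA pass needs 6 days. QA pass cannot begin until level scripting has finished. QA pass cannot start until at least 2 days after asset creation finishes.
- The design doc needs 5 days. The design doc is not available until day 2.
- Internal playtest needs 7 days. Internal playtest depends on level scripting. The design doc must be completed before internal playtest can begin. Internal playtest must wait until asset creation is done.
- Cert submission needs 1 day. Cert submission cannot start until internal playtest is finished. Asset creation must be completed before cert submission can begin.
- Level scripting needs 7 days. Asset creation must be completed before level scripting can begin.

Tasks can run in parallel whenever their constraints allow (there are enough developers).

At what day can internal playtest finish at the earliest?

27

After its own release at day 2, the design doc can start at day 2 and finishes at day 7.
Asset creation cannot begin until the design doc (finishes day 7, plus 2-day gap → day 9). It runs from day 9 to 9 + 4 = day 13.
After asset creation (finishes day 13), level scripting can start at day 13 and finishes at day 20.
Internal playtest needs all of level scripting (finishes day 20); the design doc (finishes day 7); asset creation (finishes day 13). That puts its earliest start at day 20; it finishes at 20 + 7 = day 27.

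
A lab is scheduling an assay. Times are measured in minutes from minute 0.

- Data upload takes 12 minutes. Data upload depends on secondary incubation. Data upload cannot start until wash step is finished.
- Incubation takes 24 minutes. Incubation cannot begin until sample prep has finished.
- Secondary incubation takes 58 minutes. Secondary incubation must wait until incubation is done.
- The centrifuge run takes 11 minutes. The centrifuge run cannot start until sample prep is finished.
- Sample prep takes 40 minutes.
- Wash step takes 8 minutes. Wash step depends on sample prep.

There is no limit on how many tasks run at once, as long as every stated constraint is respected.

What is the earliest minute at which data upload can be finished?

134

Nothing blocks sample prep, so it runs from minute 0 to minute 40.
Wash step waits on sample prep (finishes minute 40), so it starts at minute 40 and finishes at 40 + 8 = minute 48.
Incubation waits on sample prep (finishes minute 40), so it starts at minute 40 and finishes at 40 + 24 = minute 64.
After incubation (finishes minute 64), secondary incubation can start at minute 64 and finishes at minute 122.
Data upload needs all of secondary incubation (finishes minute 122); wash step (finishes minute 48). That puts its earliest start at minute 122; it finishes at 122 + 12 = minute 134.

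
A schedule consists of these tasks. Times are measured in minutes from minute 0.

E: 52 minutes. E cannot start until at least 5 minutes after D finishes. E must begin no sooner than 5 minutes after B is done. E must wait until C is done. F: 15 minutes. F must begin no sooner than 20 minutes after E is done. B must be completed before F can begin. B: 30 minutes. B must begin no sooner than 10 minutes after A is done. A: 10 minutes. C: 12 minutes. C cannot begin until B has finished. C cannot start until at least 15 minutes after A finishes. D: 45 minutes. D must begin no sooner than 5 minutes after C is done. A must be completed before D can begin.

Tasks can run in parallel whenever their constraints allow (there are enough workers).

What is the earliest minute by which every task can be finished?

A can start immediately at minute 0; it finishes at minute 10.
B cannot begin until A (finishes minute 10, plus 10-minute gap → minute 20). It runs from minute 20 to 20 + 30 = minute 50.
C has to wait for B (finishes minute 50); A (finishes minute 10, plus 15-minute gap → minute 25). The latest of these is minute 50, so C runs minute 50 to 50 + 12 = minute 62.
D needs all of C (finishes minute 62, plus 5-minute gap → minute 67); A (finishes minute 10). That puts its earliest start at minute 67; it finishes at 67 + 45 = minute 112.
For E: D (finishes minute 112, plus 5-minute gap → minute 117); B (finishes minute 50, plus 5-minute gap → minute 55); C (finishes minute 62). Taking the maximum gives a start of minute 117, and it finishes at 117 + 52 = minute 169.
F cannot start until E (finishes minute 169, plus 20-minute gap → minute 189); B (finishes minute 50). The controlling bound is minute 189, so F finishes at 189 + 15 = minute 204.
All tasks are finished once the last one completes. Finish times: A at 10, B at 50, C at 62, D at 112, E at 169, F at 204. The latest is minute 204.

204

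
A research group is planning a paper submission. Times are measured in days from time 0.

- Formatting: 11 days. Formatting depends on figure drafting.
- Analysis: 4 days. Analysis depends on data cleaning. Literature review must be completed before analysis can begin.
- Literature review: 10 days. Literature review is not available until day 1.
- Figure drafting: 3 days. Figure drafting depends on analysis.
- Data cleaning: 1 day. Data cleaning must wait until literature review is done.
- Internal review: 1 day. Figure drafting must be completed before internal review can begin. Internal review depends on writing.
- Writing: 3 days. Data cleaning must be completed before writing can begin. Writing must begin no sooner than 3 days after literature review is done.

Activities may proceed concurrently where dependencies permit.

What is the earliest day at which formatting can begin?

Literature review cannot begin until its own release at day 1. It runs from day 1 to 1 + 10 = day 11.
Data cleaning waits on literature review (finishes day 11), so it starts at day 11 and finishes at 11 + 1 = day 12.
Analysis has to wait for data cleaning (finishes day 12); literature review (finishes day 11). The latest of these is day 12, so analysis runs day 12 to 12 + 4 = day 16.
Figure drafting cannot begin until analysis (finishes day 16). It runs from day 16 to 16 + 3 = day 19.
Formatting waits on figure drafting (finishes day 19), so the earliest it can start is day 19.

19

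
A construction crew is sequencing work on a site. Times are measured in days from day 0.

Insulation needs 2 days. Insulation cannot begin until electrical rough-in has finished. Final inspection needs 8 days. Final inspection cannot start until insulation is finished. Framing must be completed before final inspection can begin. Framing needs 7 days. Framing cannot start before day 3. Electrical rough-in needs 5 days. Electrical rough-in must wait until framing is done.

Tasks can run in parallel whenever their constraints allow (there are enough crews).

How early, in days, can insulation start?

After its own release at day 3, framing can start at day 3 and finishes at day 10.
Electrical rough-in cannot begin until framing (finishes day 10). It runs from day 10 to 10 + 5 = day 15.
Insulation waits on electrical rough-in (finishes day 15), so the earliest it can start is day 15.

15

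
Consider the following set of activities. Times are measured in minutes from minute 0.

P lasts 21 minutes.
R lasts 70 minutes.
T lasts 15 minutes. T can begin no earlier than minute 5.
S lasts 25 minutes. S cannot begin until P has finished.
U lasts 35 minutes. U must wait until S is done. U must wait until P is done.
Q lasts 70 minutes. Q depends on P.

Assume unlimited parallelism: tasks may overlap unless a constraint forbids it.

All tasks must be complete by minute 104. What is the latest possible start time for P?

13

Q must finish by minute 104; it takes 70 minutes, so it must start by 104 − 70 = minute 34.
U must finish by minute 104; it takes 35 minutes, so it must start by 104 − 35 = minute 69.
S must finish before U (must start by minute 69). With a 25-minute duration, S must start by 69 − 25 = minute 44.
For P: Q (must start by minute 34); S (must start by minute 44); U (must start by minute 69). The most restrictive is minute 34; with a 21-minute duration, P must start by minute 13.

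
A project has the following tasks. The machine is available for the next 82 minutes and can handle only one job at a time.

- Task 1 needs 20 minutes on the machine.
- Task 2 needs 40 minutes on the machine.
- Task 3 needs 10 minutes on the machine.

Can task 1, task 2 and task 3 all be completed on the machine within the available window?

Yes

Running back to back, the jobs need 20 + 40 + 10 = 70 minutes on the machine.
Since 70 ≤ 82, they fit within the window.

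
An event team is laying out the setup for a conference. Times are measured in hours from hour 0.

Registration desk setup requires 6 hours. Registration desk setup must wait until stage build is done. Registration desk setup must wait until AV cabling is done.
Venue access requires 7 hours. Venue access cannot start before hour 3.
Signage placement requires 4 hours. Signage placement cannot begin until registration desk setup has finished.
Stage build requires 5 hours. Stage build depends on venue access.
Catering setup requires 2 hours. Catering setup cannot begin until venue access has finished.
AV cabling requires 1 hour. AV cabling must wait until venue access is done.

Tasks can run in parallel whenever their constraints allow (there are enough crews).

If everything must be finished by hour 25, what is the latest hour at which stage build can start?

10

Signage placement must finish by hour 25; it takes 4 hours, so it must start by 25 − 4 = hour 21.
Registration desk setup feeds into signage placement (must start by hour 21); so registration desk setup must finish by hour 21 and therefore start by hour 15.
Since registration desk setup (must start by hour 15) depends on it, stage build must finish by hour 15. Backing off its 5-hour duration gives a latest start of hour 10.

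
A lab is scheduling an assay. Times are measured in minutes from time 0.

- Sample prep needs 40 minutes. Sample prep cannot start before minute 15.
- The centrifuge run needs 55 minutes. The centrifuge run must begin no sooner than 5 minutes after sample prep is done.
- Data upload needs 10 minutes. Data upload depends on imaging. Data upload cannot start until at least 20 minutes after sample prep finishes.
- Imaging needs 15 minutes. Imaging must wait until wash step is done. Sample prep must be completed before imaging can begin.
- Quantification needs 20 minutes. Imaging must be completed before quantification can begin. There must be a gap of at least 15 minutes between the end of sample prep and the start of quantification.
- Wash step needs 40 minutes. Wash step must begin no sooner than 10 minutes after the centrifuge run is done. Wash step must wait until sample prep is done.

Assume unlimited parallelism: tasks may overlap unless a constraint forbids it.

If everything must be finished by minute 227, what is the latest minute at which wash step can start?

To finish by minute 227, quantification (duration 20) must start no later than minute 207.
Data upload must finish by minute 227; it takes 10 minutes, so it must start by 227 − 10 = minute 217.
Imaging feeds quantification (must start by minute 207); data upload (must start by minute 217). Taking the minimum, imaging must finish by minute 207 and start by 207 − 15 = minute 192.
Wash step must finish before imaging (must start by minute 192). With a 40-minute duration, wash step must start by 192 − 40 = minute 152.

152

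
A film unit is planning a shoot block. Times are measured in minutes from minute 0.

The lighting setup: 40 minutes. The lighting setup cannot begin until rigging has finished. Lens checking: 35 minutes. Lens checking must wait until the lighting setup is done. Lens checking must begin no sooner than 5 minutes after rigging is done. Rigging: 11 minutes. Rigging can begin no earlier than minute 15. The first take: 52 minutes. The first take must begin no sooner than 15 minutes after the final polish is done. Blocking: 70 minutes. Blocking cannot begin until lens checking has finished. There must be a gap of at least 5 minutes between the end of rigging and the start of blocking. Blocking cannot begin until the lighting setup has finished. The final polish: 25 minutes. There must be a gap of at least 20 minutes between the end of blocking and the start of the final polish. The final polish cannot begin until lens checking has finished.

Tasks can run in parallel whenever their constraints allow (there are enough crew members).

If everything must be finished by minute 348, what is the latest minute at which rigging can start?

80

Nothing follows the first take; the deadline of minute 348 is its only limit. It must start by 348 − 52 = minute 296.
The final polish has to be done before the first take (must start by minute 296, minus 15-minute gap → minute 281). That means finishing by minute 281, i.e. starting by 281 − 25 = minute 256.
Blocking feeds into the final polish (must start by minute 256, minus 20-minute gap → minute 236); so blocking must finish by minute 236 and therefore start by minute 166.
Lens checking feeds blocking (must start by minute 166); the final polish (must start by minute 256). Taking the minimum, lens checking must finish by minute 166 and start by 166 − 35 = minute 131.
The lighting setup must finish in time for lens checking (must start by minute 131); blocking (must start by minute 166). The tightest is minute 131, so the lighting setup must start by 131 − 40 = minute 91.
Rigging feeds the lighting setup (must start by minute 91); lens checking (must start by minute 131, minus 5-minute gap → minute 126); blocking (must start by minute 166, minus 5-minute gap → minute 161). Taking the minimum, rigging must finish by minute 91 and start by 91 − 11 = minute 80.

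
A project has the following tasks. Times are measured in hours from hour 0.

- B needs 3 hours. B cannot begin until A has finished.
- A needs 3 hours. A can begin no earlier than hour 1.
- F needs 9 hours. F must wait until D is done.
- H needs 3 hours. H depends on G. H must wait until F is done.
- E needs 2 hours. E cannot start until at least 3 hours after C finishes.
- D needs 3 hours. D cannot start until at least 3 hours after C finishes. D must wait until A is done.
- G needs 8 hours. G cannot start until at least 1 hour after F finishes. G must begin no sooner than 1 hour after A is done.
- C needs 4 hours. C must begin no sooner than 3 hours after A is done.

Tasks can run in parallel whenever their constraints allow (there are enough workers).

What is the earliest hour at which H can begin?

After its own release at hour 1, A can start at hour 1 and finishes at hour 4.
C waits on A (finishes hour 4, plus 3-hour gap → hour 7), so it starts at hour 7 and finishes at 7 + 4 = hour 11.
D cannot start until C (finishes hour 11, plus 3-hour gap → hour 14); A (finishes hour 4). The controlling bound is hour 14, so D finishes at 14 + 3 = hour 17.
F waits on D (finishes hour 17), so it starts at hour 17 and finishes at 17 + 9 = hour 26.
G has to wait for F (finishes hour 26, plus 1-hour gap → hour 27); A (finishes hour 4, plus 1-hour gap → hour 5). The latest of these is hour 27, so G runs hour 27 to 27 + 8 = hour 35.
H waits on G (finishes hour 35); F (finishes hour 26). The latest of these is hour 35, which is the earliest H can start.

35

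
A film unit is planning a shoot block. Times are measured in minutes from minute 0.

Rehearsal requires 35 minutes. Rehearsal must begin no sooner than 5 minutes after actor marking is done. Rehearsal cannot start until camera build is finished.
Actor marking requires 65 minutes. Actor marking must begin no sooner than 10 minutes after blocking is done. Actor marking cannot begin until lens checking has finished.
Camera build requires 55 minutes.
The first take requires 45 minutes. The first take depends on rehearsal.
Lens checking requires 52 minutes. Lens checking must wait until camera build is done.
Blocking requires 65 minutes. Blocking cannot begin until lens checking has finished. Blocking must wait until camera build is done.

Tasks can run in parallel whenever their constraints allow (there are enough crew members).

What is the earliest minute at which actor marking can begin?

Camera build has no prerequisites, so it starts at minute 0 and finishes at minute 55.
Lens checking cannot begin until camera build (finishes minute 55). It runs from minute 55 to 55 + 52 = minute 107.
Blocking needs all of lens checking (finishes minute 107); camera build (finishes minute 55). That puts its earliest start at minute 107; it finishes at 107 + 65 = minute 172.
Actor marking waits on blocking (finishes minute 172, plus 10-minute gap → minute 182); lens checking (finishes minute 107). The latest of these is minute 182, which is the earliest actor marking can start.

182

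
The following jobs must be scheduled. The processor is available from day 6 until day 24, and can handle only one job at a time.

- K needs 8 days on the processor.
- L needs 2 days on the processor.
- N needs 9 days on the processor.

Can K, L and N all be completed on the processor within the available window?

The processor window is 24 − 6 = 18 days.
Running back to back, the jobs need 8 + 2 + 9 = 19 days on the processor.
Since 19 > 18, they cannot all fit.

No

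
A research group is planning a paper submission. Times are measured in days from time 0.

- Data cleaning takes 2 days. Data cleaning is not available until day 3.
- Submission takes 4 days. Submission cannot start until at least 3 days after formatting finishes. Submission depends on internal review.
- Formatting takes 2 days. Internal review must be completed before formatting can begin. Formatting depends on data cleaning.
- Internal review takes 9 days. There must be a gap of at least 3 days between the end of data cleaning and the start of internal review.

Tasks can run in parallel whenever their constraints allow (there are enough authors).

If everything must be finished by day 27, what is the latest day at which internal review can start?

9

Submission must finish by day 27; it takes 4 days, so it must start by 27 − 4 = day 23.
Since submission (must start by day 23, minus 3-day gap → day 20) depends on it, formatting must finish by day 20. Backing off its 2-day duration gives a latest start of day 18.
For internal review: formatting (must start by day 18); submission (must start by day 23). The most restrictive is day 18; with a 9-day duration, internal review must start by day 9.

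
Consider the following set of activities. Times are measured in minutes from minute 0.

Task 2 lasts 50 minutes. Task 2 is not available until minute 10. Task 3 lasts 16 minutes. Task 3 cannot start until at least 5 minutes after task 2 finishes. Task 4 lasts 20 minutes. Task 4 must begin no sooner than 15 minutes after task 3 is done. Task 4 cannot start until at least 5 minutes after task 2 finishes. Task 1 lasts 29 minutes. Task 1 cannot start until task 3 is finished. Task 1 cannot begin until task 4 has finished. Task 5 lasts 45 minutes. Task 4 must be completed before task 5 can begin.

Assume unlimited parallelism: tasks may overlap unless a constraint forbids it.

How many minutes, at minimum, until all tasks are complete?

161

After its own release at minute 10, task 2 can start at minute 10 and finishes at minute 60.
Task 3 waits on task 2 (finishes minute 60, plus 5-minute gap → minute 65), so it starts at minute 65 and finishes at 65 + 16 = minute 81.
Task 4 cannot start until task 3 (finishes minute 81, plus 15-minute gap → minute 96); task 2 (finishes minute 60, plus 5-minute gap → minute 65). The controlling bound is minute 96, so task 4 finishes at 96 + 20 = minute 116.
After task 4 (finishes minute 116), task 5 can start at minute 116 and finishes at minute 161.
For task 1: task 3 (finishes minute 81); task 4 (finishes minute 116). Taking the maximum gives a start of minute 116, and it finishes at 116 + 29 = minute 145.
All tasks are finished once the last one completes. Finish times: Task 1 at 145, Task 2 at 60, Task 3 at 81, Task 4 at 116, Task 5 at 161. The latest is minute 161.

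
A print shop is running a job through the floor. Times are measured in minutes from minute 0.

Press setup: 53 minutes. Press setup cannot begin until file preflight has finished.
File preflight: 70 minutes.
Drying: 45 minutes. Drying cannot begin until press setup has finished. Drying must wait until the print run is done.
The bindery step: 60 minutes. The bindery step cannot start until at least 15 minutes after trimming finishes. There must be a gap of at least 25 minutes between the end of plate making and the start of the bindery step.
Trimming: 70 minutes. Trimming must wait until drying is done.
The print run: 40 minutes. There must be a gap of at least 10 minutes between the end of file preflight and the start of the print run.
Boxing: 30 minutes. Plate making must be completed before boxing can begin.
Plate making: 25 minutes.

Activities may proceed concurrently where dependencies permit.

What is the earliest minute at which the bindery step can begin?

253

Plate making has no prerequisites, so it starts at minute 0 and finishes at minute 25.
File preflight has no prerequisites, so it starts at minute 0 and finishes at minute 70.
After file preflight (finishes minute 70, plus 10-minute gap → minute 80), the print run can start at minute 80 and finishes at minute 120.
Press setup cannot begin until file preflight (finishes minute 70). It runs from minute 70 to 70 + 53 = minute 123.
Drying cannot start until press setup (finishes minute 123); the print run (finishes minute 120). The controlling bound is minute 123, so drying finishes at 123 + 45 = minute 168.
Trimming cannot begin until drying (finishes minute 168). It runs from minute 168 to 168 + 70 = minute 238.
The bindery step waits on trimming (finishes minute 238, plus 15-minute gap → minute 253); plate making (finishes minute 25, plus 25-minute gap → minute 50). The latest of these is minute 253, which is the earliest the bindery step can start.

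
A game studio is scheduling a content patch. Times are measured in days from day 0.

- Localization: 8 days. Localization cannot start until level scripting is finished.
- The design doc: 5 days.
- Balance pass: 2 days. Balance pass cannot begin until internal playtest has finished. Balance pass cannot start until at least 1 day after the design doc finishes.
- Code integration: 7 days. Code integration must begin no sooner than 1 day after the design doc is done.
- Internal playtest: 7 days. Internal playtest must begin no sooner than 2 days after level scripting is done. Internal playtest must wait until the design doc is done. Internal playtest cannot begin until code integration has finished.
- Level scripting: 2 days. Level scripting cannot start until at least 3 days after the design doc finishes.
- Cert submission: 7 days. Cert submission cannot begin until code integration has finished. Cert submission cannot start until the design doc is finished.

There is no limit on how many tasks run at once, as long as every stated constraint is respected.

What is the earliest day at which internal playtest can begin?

13

The design doc can start immediately at day 0; it finishes at day 5.
Code integration waits on the design doc (finishes day 5, plus 1-day gap → day 6), so it starts at day 6 and finishes at 6 + 7 = day 13.
Level scripting cannot begin until the design doc (finishes day 5, plus 3-day gap → day 8). It runs from day 8 to 8 + 2 = day 10.
Internal playtest waits on level scripting (finishes day 10, plus 2-day gap → day 12); the design doc (finishes day 5); code integration (finishes day 13). The latest of these is day 13, which is the earliest internal playtest can start.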